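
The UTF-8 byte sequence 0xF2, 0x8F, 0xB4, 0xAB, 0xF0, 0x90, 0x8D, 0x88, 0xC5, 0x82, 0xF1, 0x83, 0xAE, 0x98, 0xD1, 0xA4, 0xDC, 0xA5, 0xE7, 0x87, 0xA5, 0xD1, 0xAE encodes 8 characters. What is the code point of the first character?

U+8FD2B

Offset 0: leading byte 0xF2 = 11110010 → 4-byte char #1 = F2 8F B4 AB.
Leading byte 0xF2 = 11110010 matches 11110xxx → 4-byte sequence.
Byte 1: 0xF2 = 11110010, payload 010 (3 bits).
Byte 2: 0x8F = 10001111 (10xxxxxx ✓), payload 001111.
Byte 3: 0xB4 = 10110100 (10xxxxxx ✓), payload 110100.
Byte 4: 0xAB = 10101011 (10xxxxxx ✓), payload 101011.
Concatenate: 010001111110100101011 = 0x8FD2B (21 bits → U+8FD2B).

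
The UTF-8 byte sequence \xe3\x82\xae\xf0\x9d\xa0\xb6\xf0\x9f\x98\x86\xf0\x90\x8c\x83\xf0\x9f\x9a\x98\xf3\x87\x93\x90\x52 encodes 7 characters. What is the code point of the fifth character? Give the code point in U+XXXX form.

U+1F698

Offset 0: leading byte 0xE3 = 11100011 → 3-byte char #1 = E3 82 AE.
Offset 3: leading byte 0xF0 = 11110000 → 4-byte char #2 = F0 9D A0 B6.
Offset 7: leading byte 0xF0 = 11110000 → 4-byte char #3 = F0 9F 98 86.
Offset 11: leading byte 0xF0 = 11110000 → 4-byte char #4 = F0 90 8C 83.
Offset 15: leading byte 0xF0 = 11110000 → 4-byte char #5 = F0 9F 9A 98.
Leading byte 0xF0 = 11110000 matches 11110xxx → 4-byte sequence.
Byte 1: 0xF0 = 11110000, payload 000 (3 bits).
Byte 2: 0x9F = 10011111 (10xxxxxx ✓), payload 011111.
Byte 3: 0x9A = 10011010 (10xxxxxx ✓), payload 011010.
Byte 4: 0x98 = 10011000 (10xxxxxx ✓), payload 011000.
Concatenate: 000011111011010011000 = 0x1F698 (21 bits → U+1F698).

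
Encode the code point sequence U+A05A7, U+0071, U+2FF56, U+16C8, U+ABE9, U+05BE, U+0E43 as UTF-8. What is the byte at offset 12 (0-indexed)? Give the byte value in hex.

0xEA

U+A05A7 → 4-byte form F2 A0 96 A7 at offsets 0–3.
U+0071 → 1-byte form 71 at offsets 4–4.
U+2FF56 → 4-byte form F0 AF BD 96 at offsets 5–8.
U+16C8 → 3-byte form E1 9B 88 at offsets 9–11.
U+ABE9 → 3-byte form EA AF A9 at offsets 12–14.
Offset 12 falls in char 5's range; it's byte 1 of EA AF A9 = 0xEA.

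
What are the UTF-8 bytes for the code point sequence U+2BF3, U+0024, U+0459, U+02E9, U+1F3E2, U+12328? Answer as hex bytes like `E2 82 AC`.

E2 AF B3 24 D1 99 CB A9 F0 9F 8F A2 F0 92 8C A8

U+2BF3: 3-byte form → E2 AF B3.
U+0024: 1-byte form → 24.
U+0459: 2-byte form → D1 99.
U+02E9: 2-byte form → CB A9.
U+1F3E2: 4-byte form → F0 9F 8F A2.
U+12328: 4-byte form → F0 92 8C A8.
Concatenated (16 bytes): E2 AF B3 24 D1 99 CB A9 F0 9F 8F A2 F0 92 8C A8.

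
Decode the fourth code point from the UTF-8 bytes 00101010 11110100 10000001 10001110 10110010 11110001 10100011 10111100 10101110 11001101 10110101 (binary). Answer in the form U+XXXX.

U+0375

Offset 0: leading byte 0x2A = 00101010 → 1-byte char #1 = 2A.
Offset 1: leading byte 0xF4 = 11110100 → 4-byte char #2 = F4 81 8E B2.
Offset 5: leading byte 0xF1 = 11110001 → 4-byte char #3 = F1 A3 BC AE.
Offset 9: leading byte 0xCD = 11001101 → 2-byte char #4 = CD B5.
Leading byte 0xCD = 11001101 matches 110xxxxx → 2-byte sequence.
Byte 1: 0xCD = 11001101, payload 01101 (5 bits).
Byte 2: 0xB5 = 10110101 (10xxxxxx ✓), payload 110101.
Concatenate: 01101110101 = 0x375 (11 bits → U+0375).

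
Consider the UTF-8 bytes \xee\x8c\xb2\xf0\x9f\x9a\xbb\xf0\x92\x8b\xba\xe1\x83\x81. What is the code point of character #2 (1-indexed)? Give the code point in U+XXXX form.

U+1F6BB

Offset 0: leading byte 0xEE = 11101110 → 3-byte char #1 = EE 8C B2.
Offset 3: leading byte 0xF0 = 11110000 → 4-byte char #2 = F0 9F 9A BB.
Leading byte 0xF0 = 11110000 matches 11110xxx → 4-byte sequence.
Byte 1: 0xF0 = 11110000, payload 000 (3 bits).
Byte 2: 0x9F = 10011111 (10xxxxxx ✓), payload 011111.
Byte 3: 0x9A = 10011010 (10xxxxxx ✓), payload 011010.
Byte 4: 0xBB = 10111011 (10xxxxxx ✓), payload 111011.
Concatenate: 000011111011010111011 = 0x1F6BB (21 bits → U+1F6BB).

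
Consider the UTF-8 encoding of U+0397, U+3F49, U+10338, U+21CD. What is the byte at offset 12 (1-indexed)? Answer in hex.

1-indexed offset 12 is 0-indexed offset 11.
U+0397 → 2-byte form CE 97 at offsets 0–1.
U+3F49 → 3-byte form E3 BD 89 at offsets 2–4.
U+10338 → 4-byte form F0 90 8C B8 at offsets 5–8.
U+21CD → 3-byte form E2 87 8D at offsets 9–11.
Offset 11 falls in char 4's range; it's byte 3 of E2 87 8D = 0x8D.

0x8D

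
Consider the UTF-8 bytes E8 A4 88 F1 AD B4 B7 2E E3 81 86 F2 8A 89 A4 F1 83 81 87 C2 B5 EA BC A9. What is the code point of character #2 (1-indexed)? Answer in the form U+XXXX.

U+6DD37

Offset 0: leading byte 0xE8 = 11101000 → 3-byte char #1 = E8 A4 88.
Offset 3: leading byte 0xF1 = 11110001 → 4-byte char #2 = F1 AD B4 B7.
Leading byte 0xF1 = 11110001 matches 11110xxx → 4-byte sequence.
Byte 1: 0xF1 = 11110001, payload 001 (3 bits).
Byte 2: 0xAD = 10101101 (10xxxxxx ✓), payload 101101.
Byte 3: 0xB4 = 10110100 (10xxxxxx ✓), payload 110100.
Byte 4: 0xB7 = 10110111 (10xxxxxx ✓), payload 110111.
Concatenate: 001101101110100110111 = 0x6DD37 (21 bits → U+6DD37).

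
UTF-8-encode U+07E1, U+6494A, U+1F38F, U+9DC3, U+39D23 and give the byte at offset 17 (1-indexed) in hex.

0xA3

1-indexed offset 17 is 0-indexed offset 16.
U+07E1 → 2-byte form DF A1 at offsets 0–1.
U+6494A → 4-byte form F1 A4 A5 8A at offsets 2–5.
U+1F38F → 4-byte form F0 9F 8E 8F at offsets 6–9.
U+9DC3 → 3-byte form E9 B7 83 at offsets 10–12.
U+39D23 → 4-byte form F0 B9 B4 A3 at offsets 13–16.
Offset 16 falls in char 5's range; it's byte 4 of F0 B9 B4 A3 = 0xA3.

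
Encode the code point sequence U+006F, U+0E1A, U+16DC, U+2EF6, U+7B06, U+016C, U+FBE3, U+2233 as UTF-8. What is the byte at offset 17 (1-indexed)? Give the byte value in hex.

1-indexed offset 17 is 0-indexed offset 16.
U+006F → 1-byte form 6F at offsets 0–0.
U+0E1A → 3-byte form E0 B8 9A at offsets 1–3.
U+16DC → 3-byte form E1 9B 9C at offsets 4–6.
U+2EF6 → 3-byte form E2 BB B6 at offsets 7–9.
U+7B06 → 3-byte form E7 AC 86 at offsets 10–12.
U+016C → 2-byte form C5 AC at offsets 13–14.
U+FBE3 → 3-byte form EF AF A3 at offsets 15–17.
Offset 16 falls in char 7's range; it's byte 2 of EF AF A3 = 0xAF.

0xAF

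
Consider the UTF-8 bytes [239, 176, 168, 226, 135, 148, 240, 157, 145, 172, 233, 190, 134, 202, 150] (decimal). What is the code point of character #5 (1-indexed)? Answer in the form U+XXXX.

Offset 0: leading byte 0xEF = 11101111 → 3-byte char #1 = EF B0 A8.
Offset 3: leading byte 0xE2 = 11100010 → 3-byte char #2 = E2 87 94.
Offset 6: leading byte 0xF0 = 11110000 → 4-byte char #3 = F0 9D 91 AC.
Offset 10: leading byte 0xE9 = 11101001 → 3-byte char #4 = E9 BE 86.
Offset 13: leading byte 0xCA = 11001010 → 2-byte char #5 = CA 96.
Leading byte 0xCA = 11001010 matches 110xxxxx → 2-byte sequence.
Byte 1: 0xCA = 11001010, payload 01010 (5 bits).
Byte 2: 0x96 = 10010110 (10xxxxxx ✓), payload 010110.
Concatenate: 01010010110 = 0x296 (11 bits → U+0296).

U+0296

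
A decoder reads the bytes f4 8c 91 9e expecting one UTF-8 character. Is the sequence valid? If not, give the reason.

valid

Leading byte 0xF4 = 11110100 → 4-byte form.
Continuation bytes 0x8C=10001100, 0x91=10010001, 0x9E=10011110 all match 10xxxxxx.
Decoded value 0x10C45E is ≥ 0x10000 (shortest form) and not a surrogate.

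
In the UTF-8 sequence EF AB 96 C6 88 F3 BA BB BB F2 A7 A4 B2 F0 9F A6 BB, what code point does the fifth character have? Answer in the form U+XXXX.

Offset 0: leading byte 0xEF = 11101111 → 3-byte char #1 = EF AB 96.
Offset 3: leading byte 0xC6 = 11000110 → 2-byte char #2 = C6 88.
Offset 5: leading byte 0xF3 = 11110011 → 4-byte char #3 = F3 BA BB BB.
Offset 9: leading byte 0xF2 = 11110010 → 4-byte char #4 = F2 A7 A4 B2.
Offset 13: leading byte 0xF0 = 11110000 → 4-byte char #5 = F0 9F A6 BB.
Leading byte 0xF0 = 11110000 matches 11110xxx → 4-byte sequence.
Byte 1: 0xF0 = 11110000, payload 000 (3 bits).
Byte 2: 0x9F = 10011111 (10xxxxxx ✓), payload 011111.
Byte 3: 0xA6 = 10100110 (10xxxxxx ✓), payload 100110.
Byte 4: 0xBB = 10111011 (10xxxxxx ✓), payload 111011.
Concatenate: 000011111100110111011 = 0x1F9BB (21 bits → U+1F9BB).

U+1F9BB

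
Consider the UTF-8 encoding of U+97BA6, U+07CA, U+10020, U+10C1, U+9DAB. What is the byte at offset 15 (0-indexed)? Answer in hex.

U+97BA6 → 4-byte form F2 97 AE A6 at offsets 0–3.
U+07CA → 2-byte form DF 8A at offsets 4–5.
U+10020 → 4-byte form F0 90 80 A0 at offsets 6–9.
U+10C1 → 3-byte form E1 83 81 at offsets 10–12.
U+9DAB → 3-byte form E9 B6 AB at offsets 13–15.
Offset 15 falls in char 5's range; it's byte 3 of E9 B6 AB = 0xAB.

0xAB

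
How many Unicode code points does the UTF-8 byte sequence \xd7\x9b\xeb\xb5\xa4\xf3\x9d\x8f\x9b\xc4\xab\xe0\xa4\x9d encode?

5

Byte at offset 0: 0xD7 = 11010111 → 2-byte char (#1). Advance 2.
Byte at offset 2: 0xEB = 11101011 → 3-byte char (#2). Advance 3.
Byte at offset 5: 0xF3 = 11110011 → 4-byte char (#3). Advance 4.
Byte at offset 9: 0xC4 = 11000100 → 2-byte char (#4). Advance 2.
Byte at offset 11: 0xE0 = 11100000 → 3-byte char (#5). Advance 3.
Reached end at offset 14 after 5 code points.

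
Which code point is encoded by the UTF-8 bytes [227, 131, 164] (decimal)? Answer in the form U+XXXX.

Leading byte 0xE3 = 11100011 matches 1110xxxx → 3-byte sequence.
Byte 1: 0xE3 = 11100011, payload 0011 (4 bits).
Byte 2: 0x83 = 10000011 (10xxxxxx ✓), payload 000011.
Byte 3: 0xA4 = 10100100 (10xxxxxx ✓), payload 100100.
Concatenate: 0011000011100100 = 0x30E4 (16 bits → U+30E4).

U+30E4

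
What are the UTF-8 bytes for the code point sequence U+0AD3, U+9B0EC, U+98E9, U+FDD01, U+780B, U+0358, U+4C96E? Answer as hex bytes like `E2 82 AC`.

E0 AB 93 F2 9B 83 AC E9 A3 A9 F3 BD B4 81 E7 A0 8B CD 98 F1 8C A5 AE

U+0AD3: 3-byte form → E0 AB 93.
U+9B0EC: 4-byte form → F2 9B 83 AC.
U+98E9: 3-byte form → E9 A3 A9.
U+FDD01: 4-byte form → F3 BD B4 81.
U+780B: 3-byte form → E7 A0 8B.
U+0358: 2-byte form → CD 98.
U+4C96E: 4-byte form → F1 8C A5 AE.
Concatenated (23 bytes): E0 AB 93 F2 9B 83 AC E9 A3 A9 F3 BD B4 81 E7 A0 8B CD 98 F1 8C A5 AE.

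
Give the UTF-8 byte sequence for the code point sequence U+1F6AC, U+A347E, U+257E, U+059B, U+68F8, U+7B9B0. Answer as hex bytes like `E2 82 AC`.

U+1F6AC: 4-byte form → F0 9F 9A AC.
U+A347E: 4-byte form → F2 A3 91 BE.
U+257E: 3-byte form → E2 95 BE.
U+059B: 2-byte form → D6 9B.
U+68F8: 3-byte form → E6 A3 B8.
U+7B9B0: 4-byte form → F1 BB A6 B0.
Concatenated (20 bytes): F0 9F 9A AC F2 A3 91 BE E2 95 BE D6 9B E6 A3 B8 F1 BB A6 B0.

F0 9F 9A AC F2 A3 91 BE E2 95 BE D6 9B E6 A3 B8 F1 BB A6 B0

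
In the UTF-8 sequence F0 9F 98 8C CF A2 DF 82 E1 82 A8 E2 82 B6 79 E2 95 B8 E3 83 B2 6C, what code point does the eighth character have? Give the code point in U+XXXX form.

Offset 0: leading byte 0xF0 = 11110000 → 4-byte char #1 = F0 9F 98 8C.
Offset 4: leading byte 0xCF = 11001111 → 2-byte char #2 = CF A2.
Offset 6: leading byte 0xDF = 11011111 → 2-byte char #3 = DF 82.
Offset 8: leading byte 0xE1 = 11100001 → 3-byte char #4 = E1 82 A8.
Offset 11: leading byte 0xE2 = 11100010 → 3-byte char #5 = E2 82 B6.
Offset 14: leading byte 0x79 = 01111001 → 1-byte char #6 = 79.
Offset 15: leading byte 0xE2 = 11100010 → 3-byte char #7 = E2 95 B8.
Offset 18: leading byte 0xE3 = 11100011 → 3-byte char #8 = E3 83 B2.
Leading byte 0xE3 = 11100011 matches 1110xxxx → 3-byte sequence.
Byte 1: 0xE3 = 11100011, payload 0011 (4 bits).
Byte 2: 0x83 = 10000011 (10xxxxxx ✓), payload 000011.
Byte 3: 0xB2 = 10110010 (10xxxxxx ✓), payload 110010.
Concatenate: 0011000011110010 = 0x30F2 (16 bits → U+30F2).

U+30F2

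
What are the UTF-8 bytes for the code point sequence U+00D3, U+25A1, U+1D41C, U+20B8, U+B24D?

C3 93 E2 96 A1 F0 9D 90 9C E2 82 B8 EB 89 8D

U+00D3: 2-byte form → C3 93.
U+25A1: 3-byte form → E2 96 A1.
U+1D41C: 4-byte form → F0 9D 90 9C.
U+20B8: 3-byte form → E2 82 B8.
U+B24D: 3-byte form → EB 89 8D.
Concatenated (15 bytes): C3 93 E2 96 A1 F0 9D 90 9C E2 82 B8 EB 89 8D.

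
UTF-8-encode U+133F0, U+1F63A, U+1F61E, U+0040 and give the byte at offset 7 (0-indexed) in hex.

0xBA

U+133F0 → 4-byte form F0 93 8F B0 at offsets 0–3.
U+1F63A → 4-byte form F0 9F 98 BA at offsets 4–7.
Offset 7 falls in char 2's range; it's byte 4 of F0 9F 98 BA = 0xBA.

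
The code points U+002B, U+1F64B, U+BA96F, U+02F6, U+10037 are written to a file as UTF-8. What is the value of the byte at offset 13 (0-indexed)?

0x80

U+002B → 1-byte form 2B at offsets 0–0.
U+1F64B → 4-byte form F0 9F 99 8B at offsets 1–4.
U+BA96F → 4-byte form F2 BA A5 AF at offsets 5–8.
U+02F6 → 2-byte form CB B6 at offsets 9–10.
U+10037 → 4-byte form F0 90 80 B7 at offsets 11–14.
Offset 13 falls in char 5's range; it's byte 3 of F0 90 80 B7 = 0x80.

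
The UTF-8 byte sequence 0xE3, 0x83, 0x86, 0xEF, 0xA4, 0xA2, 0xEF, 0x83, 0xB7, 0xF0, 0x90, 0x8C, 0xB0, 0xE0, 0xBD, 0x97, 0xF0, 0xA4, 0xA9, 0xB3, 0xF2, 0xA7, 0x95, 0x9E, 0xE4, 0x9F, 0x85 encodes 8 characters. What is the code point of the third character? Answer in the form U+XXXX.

U+F0F7

Offset 0: leading byte 0xE3 = 11100011 → 3-byte char #1 = E3 83 86.
Offset 3: leading byte 0xEF = 11101111 → 3-byte char #2 = EF A4 A2.
Offset 6: leading byte 0xEF = 11101111 → 3-byte char #3 = EF 83 B7.
Leading byte 0xEF = 11101111 matches 1110xxxx → 3-byte sequence.
Byte 1: 0xEF = 11101111, payload 1111 (4 bits).
Byte 2: 0x83 = 10000011 (10xxxxxx ✓), payload 000011.
Byte 3: 0xB7 = 10110111 (10xxxxxx ✓), payload 110111.
Concatenate: 1111000011110111 = 0xF0F7 (16 bits → U+F0F7).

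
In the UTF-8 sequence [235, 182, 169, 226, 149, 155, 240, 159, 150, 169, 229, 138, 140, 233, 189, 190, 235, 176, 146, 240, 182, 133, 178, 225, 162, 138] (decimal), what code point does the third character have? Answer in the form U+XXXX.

Offset 0: leading byte 0xEB = 11101011 → 3-byte char #1 = EB B6 A9.
Offset 3: leading byte 0xE2 = 11100010 → 3-byte char #2 = E2 95 9B.
Offset 6: leading byte 0xF0 = 11110000 → 4-byte char #3 = F0 9F 96 A9.
Leading byte 0xF0 = 11110000 matches 11110xxx → 4-byte sequence.
Byte 1: 0xF0 = 11110000, payload 000 (3 bits).
Byte 2: 0x9F = 10011111 (10xxxxxx ✓), payload 011111.
Byte 3: 0x96 = 10010110 (10xxxxxx ✓), payload 010110.
Byte 4: 0xA9 = 10101001 (10xxxxxx ✓), payload 101001.
Concatenate: 000011111010110101001 = 0x1F5A9 (21 bits → U+1F5A9).

U+1F5A9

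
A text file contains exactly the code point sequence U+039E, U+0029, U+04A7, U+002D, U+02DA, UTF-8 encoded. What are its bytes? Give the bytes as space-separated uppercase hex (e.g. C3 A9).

CE 9E 29 D2 A7 2D CB 9A

U+039E: 2-byte form → CE 9E.
U+0029: 1-byte form → 29.
U+04A7: 2-byte form → D2 A7.
U+002D: 1-byte form → 2D.
U+02DA: 2-byte form → CB 9A.
Concatenated (8 bytes): CE 9E 29 D2 A7 2D CB 9A.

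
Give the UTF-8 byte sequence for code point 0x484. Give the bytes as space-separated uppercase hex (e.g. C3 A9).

U+0484 = 0x484 = 1156 decimal. In range U+0080–U+07FF → 2-byte form: 110xxxxx 10xxxxxx.
Binary (11 bits): 10010000100.
Split 5+6: 10010 | 000100.
Byte 1: 11010010 = 0xD2.
Byte 2: 10000100 = 0x84.

D2 84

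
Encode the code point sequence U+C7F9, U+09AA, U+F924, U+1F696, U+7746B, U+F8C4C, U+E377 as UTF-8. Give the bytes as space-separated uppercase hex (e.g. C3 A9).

U+C7F9: 3-byte form → EC 9F B9.
U+09AA: 3-byte form → E0 A6 AA.
U+F924: 3-byte form → EF A4 A4.
U+1F696: 4-byte form → F0 9F 9A 96.
U+7746B: 4-byte form → F1 B7 91 AB.
U+F8C4C: 4-byte form → F3 B8 B1 8C.
U+E377: 3-byte form → EE 8D B7.
Concatenated (24 bytes): EC 9F B9 E0 A6 AA EF A4 A4 F0 9F 9A 96 F1 B7 91 AB F3 B8 B1 8C EE 8D B7.

EC 9F B9 E0 A6 AA EF A4 A4 F0 9F 9A 96 F1 B7 91 AB F3 B8 B1 8C EE 8D B7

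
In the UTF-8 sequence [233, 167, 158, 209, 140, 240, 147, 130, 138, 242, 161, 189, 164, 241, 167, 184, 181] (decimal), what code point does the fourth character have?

Offset 0: leading byte 0xE9 = 11101001 → 3-byte char #1 = E9 A7 9E.
Offset 3: leading byte 0xD1 = 11010001 → 2-byte char #2 = D1 8C.
Offset 5: leading byte 0xF0 = 11110000 → 4-byte char #3 = F0 93 82 8A.
Offset 9: leading byte 0xF2 = 11110010 → 4-byte char #4 = F2 A1 BD A4.
Leading byte 0xF2 = 11110010 matches 11110xxx → 4-byte sequence.
Byte 1: 0xF2 = 11110010, payload 010 (3 bits).
Byte 2: 0xA1 = 10100001 (10xxxxxx ✓), payload 100001.
Byte 3: 0xBD = 10111101 (10xxxxxx ✓), payload 111101.
Byte 4: 0xA4 = 10100100 (10xxxxxx ✓), payload 100100.
Concatenate: 010100001111101100100 = 0xA1F64 (21 bits → U+A1F64).

U+A1F64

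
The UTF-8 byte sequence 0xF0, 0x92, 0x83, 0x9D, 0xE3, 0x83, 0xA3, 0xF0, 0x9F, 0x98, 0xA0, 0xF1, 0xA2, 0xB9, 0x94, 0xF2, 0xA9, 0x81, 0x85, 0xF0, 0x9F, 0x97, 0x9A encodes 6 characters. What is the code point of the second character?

U+30E3

Offset 0: leading byte 0xF0 = 11110000 → 4-byte char #1 = F0 92 83 9D.
Offset 4: leading byte 0xE3 = 11100011 → 3-byte char #2 = E3 83 A3.
Leading byte 0xE3 = 11100011 matches 1110xxxx → 3-byte sequence.
Byte 1: 0xE3 = 11100011, payload 0011 (4 bits).
Byte 2: 0x83 = 10000011 (10xxxxxx ✓), payload 000011.
Byte 3: 0xA3 = 10100011 (10xxxxxx ✓), payload 100011.
Concatenate: 0011000011100011 = 0x30E3 (16 bits → U+30E3).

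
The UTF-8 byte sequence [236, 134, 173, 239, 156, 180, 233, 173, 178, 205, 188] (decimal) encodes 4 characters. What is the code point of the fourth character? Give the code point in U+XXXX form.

U+037C

Offset 0: leading byte 0xEC = 11101100 → 3-byte char #1 = EC 86 AD.
Offset 3: leading byte 0xEF = 11101111 → 3-byte char #2 = EF 9C B4.
Offset 6: leading byte 0xE9 = 11101001 → 3-byte char #3 = E9 AD B2.
Offset 9: leading byte 0xCD = 11001101 → 2-byte char #4 = CD BC.
Leading byte 0xCD = 11001101 matches 110xxxxx → 2-byte sequence.
Byte 1: 0xCD = 11001101, payload 01101 (5 bits).
Byte 2: 0xBC = 10111100 (10xxxxxx ✓), payload 111100.
Concatenate: 01101111100 = 0x37C (11 bits → U+037C).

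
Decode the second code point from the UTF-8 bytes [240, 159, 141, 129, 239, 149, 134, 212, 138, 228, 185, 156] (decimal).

Offset 0: leading byte 0xF0 = 11110000 → 4-byte char #1 = F0 9F 8D 81.
Offset 4: leading byte 0xEF = 11101111 → 3-byte char #2 = EF 95 86.
Leading byte 0xEF = 11101111 matches 1110xxxx → 3-byte sequence.
Byte 1: 0xEF = 11101111, payload 1111 (4 bits).
Byte 2: 0x95 = 10010101 (10xxxxxx ✓), payload 010101.
Byte 3: 0x86 = 10000110 (10xxxxxx ✓), payload 000110.
Concatenate: 1111010101000110 = 0xF546 (16 bits → U+F546).

U+F546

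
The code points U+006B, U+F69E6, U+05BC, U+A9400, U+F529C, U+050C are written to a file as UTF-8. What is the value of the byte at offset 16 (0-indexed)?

U+006B → 1-byte form 6B at offsets 0–0.
U+F69E6 → 4-byte form F3 B6 A7 A6 at offsets 1–4.
U+05BC → 2-byte form D6 BC at offsets 5–6.
U+A9400 → 4-byte form F2 A9 90 80 at offsets 7–10.
U+F529C → 4-byte form F3 B5 8A 9C at offsets 11–14.
U+050C → 2-byte form D4 8C at offsets 15–16.
Offset 16 falls in char 6's range; it's byte 2 of D4 8C = 0x8C.

0x8C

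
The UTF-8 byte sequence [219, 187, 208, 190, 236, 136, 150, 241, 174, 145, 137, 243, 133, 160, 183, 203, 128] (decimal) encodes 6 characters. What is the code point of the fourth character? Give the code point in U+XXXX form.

U+6E449

Offset 0: leading byte 0xDB = 11011011 → 2-byte char #1 = DB BB.
Offset 2: leading byte 0xD0 = 11010000 → 2-byte char #2 = D0 BE.
Offset 4: leading byte 0xEC = 11101100 → 3-byte char #3 = EC 88 96.
Offset 7: leading byte 0xF1 = 11110001 → 4-byte char #4 = F1 AE 91 89.
Leading byte 0xF1 = 11110001 matches 11110xxx → 4-byte sequence.
Byte 1: 0xF1 = 11110001, payload 001 (3 bits).
Byte 2: 0xAE = 10101110 (10xxxxxx ✓), payload 101110.
Byte 3: 0x91 = 10010001 (10xxxxxx ✓), payload 010001.
Byte 4: 0x89 = 10001001 (10xxxxxx ✓), payload 001001.
Concatenate: 001101110010001001001 = 0x6E449 (21 bits → U+6E449).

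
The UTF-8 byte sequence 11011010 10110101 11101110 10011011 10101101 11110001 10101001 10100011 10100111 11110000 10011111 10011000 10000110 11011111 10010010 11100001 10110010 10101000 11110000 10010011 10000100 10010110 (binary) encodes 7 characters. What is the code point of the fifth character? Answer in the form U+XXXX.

Offset 0: leading byte 0xDA = 11011010 → 2-byte char #1 = DA B5.
Offset 2: leading byte 0xEE = 11101110 → 3-byte char #2 = EE 9B AD.
Offset 5: leading byte 0xF1 = 11110001 → 4-byte char #3 = F1 A9 A3 A7.
Offset 9: leading byte 0xF0 = 11110000 → 4-byte char #4 = F0 9F 98 86.
Offset 13: leading byte 0xDF = 11011111 → 2-byte char #5 = DF 92.
Leading byte 0xDF = 11011111 matches 110xxxxx → 2-byte sequence.
Byte 1: 0xDF = 11011111, payload 11111 (5 bits).
Byte 2: 0x92 = 10010010 (10xxxxxx ✓), payload 010010.
Concatenate: 11111010010 = 0x7D2 (11 bits → U+07D2).

U+07D2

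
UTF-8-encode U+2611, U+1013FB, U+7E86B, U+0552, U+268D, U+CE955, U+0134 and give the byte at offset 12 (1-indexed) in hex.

0xD5

1-indexed offset 12 is 0-indexed offset 11.
U+2611 → 3-byte form E2 98 91 at offsets 0–2.
U+1013FB → 4-byte form F4 81 8F BB at offsets 3–6.
U+7E86B → 4-byte form F1 BE A1 AB at offsets 7–10.
U+0552 → 2-byte form D5 92 at offsets 11–12.
Offset 11 falls in char 4's range; it's byte 1 of D5 92 = 0xD5.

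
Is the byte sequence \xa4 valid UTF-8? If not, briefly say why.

invalid (continuation byte with no leading byte)

Byte 0xA4 = 10100100 has the form 10xxxxxx — a continuation byte — but there is no preceding leading byte.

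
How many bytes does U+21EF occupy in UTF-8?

3

U+21EF = 0x21EF. UTF-8 uses 1 byte below 0x80, 2 below 0x800, 3 below 0x10000, 4 up to 0x10FFFF. 0x21EF is in U+0800–U+FFFF → 3 bytes.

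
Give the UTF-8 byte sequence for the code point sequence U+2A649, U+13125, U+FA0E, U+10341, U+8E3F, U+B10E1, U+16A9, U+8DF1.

U+2A649: 4-byte form → F0 AA 99 89.
U+13125: 4-byte form → F0 93 84 A5.
U+FA0E: 3-byte form → EF A8 8E.
U+10341: 4-byte form → F0 90 8D 81.
U+8E3F: 3-byte form → E8 B8 BF.
U+B10E1: 4-byte form → F2 B1 83 A1.
U+16A9: 3-byte form → E1 9A A9.
U+8DF1: 3-byte form → E8 B7 B1.
Concatenated (28 bytes): F0 AA 99 89 F0 93 84 A5 EF A8 8E F0 90 8D 81 E8 B8 BF F2 B1 83 A1 E1 9A A9 E8 B7 B1.

F0 AA 99 89 F0 93 84 A5 EF A8 8E F0 90 8D 81 E8 B8 BF F2 B1 83 A1 E1 9A A9 E8 B7 B1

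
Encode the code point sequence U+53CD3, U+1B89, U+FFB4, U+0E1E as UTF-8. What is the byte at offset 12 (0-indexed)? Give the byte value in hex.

0x9E

U+53CD3 → 4-byte form F1 93 B3 93 at offsets 0–3.
U+1B89 → 3-byte form E1 AE 89 at offsets 4–6.
U+FFB4 → 3-byte form EF BE B4 at offsets 7–9.
U+0E1E → 3-byte form E0 B8 9E at offsets 10–12.
Offset 12 falls in char 4's range; it's byte 3 of E0 B8 9E = 0x9E.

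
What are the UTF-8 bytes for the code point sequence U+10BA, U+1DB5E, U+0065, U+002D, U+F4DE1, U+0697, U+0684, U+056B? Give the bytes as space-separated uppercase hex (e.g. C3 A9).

U+10BA: 3-byte form → E1 82 BA.
U+1DB5E: 4-byte form → F0 9D AD 9E.
U+0065: 1-byte form → 65.
U+002D: 1-byte form → 2D.
U+F4DE1: 4-byte form → F3 B4 B7 A1.
U+0697: 2-byte form → DA 97.
U+0684: 2-byte form → DA 84.
U+056B: 2-byte form → D5 AB.
Concatenated (19 bytes): E1 82 BA F0 9D AD 9E 65 2D F3 B4 B7 A1 DA 97 DA 84 D5 AB.

E1 82 BA F0 9D AD 9E 65 2D F3 B4 B7 A1 DA 97 DA 84 D5 AB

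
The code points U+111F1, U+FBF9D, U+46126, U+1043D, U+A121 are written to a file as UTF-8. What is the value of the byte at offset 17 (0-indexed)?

U+111F1 → 4-byte form F0 91 87 B1 at offsets 0–3.
U+FBF9D → 4-byte form F3 BB BE 9D at offsets 4–7.
U+46126 → 4-byte form F1 86 84 A6 at offsets 8–11.
U+1043D → 4-byte form F0 90 90 BD at offsets 12–15.
U+A121 → 3-byte form EA 84 A1 at offsets 16–18.
Offset 17 falls in char 5's range; it's byte 2 of EA 84 A1 = 0x84.

0x84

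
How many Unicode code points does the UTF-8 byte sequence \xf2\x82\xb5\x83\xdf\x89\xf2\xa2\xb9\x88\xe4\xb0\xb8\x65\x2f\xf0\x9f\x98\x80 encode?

7

Byte at offset 0: 0xF2 = 11110010 → 4-byte char (#1). Advance 4.
Byte at offset 4: 0xDF = 11011111 → 2-byte char (#2). Advance 2.
Byte at offset 6: 0xF2 = 11110010 → 4-byte char (#3). Advance 4.
Byte at offset 10: 0xE4 = 11100100 → 3-byte char (#4). Advance 3.
Byte at offset 13: 0x65 = 01100101 → 1-byte char (#5). Advance 1.
Byte at offset 14: 0x2F = 00101111 → 1-byte char (#6). Advance 1.
Byte at offset 15: 0xF0 = 11110000 → 4-byte char (#7). Advance 4.
Reached end at offset 19 after 7 code points.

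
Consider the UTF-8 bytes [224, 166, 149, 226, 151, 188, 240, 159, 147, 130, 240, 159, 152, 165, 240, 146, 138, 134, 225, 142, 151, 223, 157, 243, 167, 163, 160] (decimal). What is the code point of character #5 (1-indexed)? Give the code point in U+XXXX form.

U+12286

Offset 0: leading byte 0xE0 = 11100000 → 3-byte char #1 = E0 A6 95.
Offset 3: leading byte 0xE2 = 11100010 → 3-byte char #2 = E2 97 BC.
Offset 6: leading byte 0xF0 = 11110000 → 4-byte char #3 = F0 9F 93 82.
Offset 10: leading byte 0xF0 = 11110000 → 4-byte char #4 = F0 9F 98 A5.
Offset 14: leading byte 0xF0 = 11110000 → 4-byte char #5 = F0 92 8A 86.
Leading byte 0xF0 = 11110000 matches 11110xxx → 4-byte sequence.
Byte 1: 0xF0 = 11110000, payload 000 (3 bits).
Byte 2: 0x92 = 10010010 (10xxxxxx ✓), payload 010010.
Byte 3: 0x8A = 10001010 (10xxxxxx ✓), payload 001010.
Byte 4: 0x86 = 10000110 (10xxxxxx ✓), payload 000110.
Concatenate: 000010010001010000110 = 0x12286 (21 bits → U+12286).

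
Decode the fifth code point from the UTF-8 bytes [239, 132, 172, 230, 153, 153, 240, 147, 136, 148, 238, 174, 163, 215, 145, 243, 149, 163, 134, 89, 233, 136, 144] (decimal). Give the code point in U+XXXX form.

Offset 0: leading byte 0xEF = 11101111 → 3-byte char #1 = EF 84 AC.
Offset 3: leading byte 0xE6 = 11100110 → 3-byte char #2 = E6 99 99.
Offset 6: leading byte 0xF0 = 11110000 → 4-byte char #3 = F0 93 88 94.
Offset 10: leading byte 0xEE = 11101110 → 3-byte char #4 = EE AE A3.
Offset 13: leading byte 0xD7 = 11010111 → 2-byte char #5 = D7 91.
Leading byte 0xD7 = 11010111 matches 110xxxxx → 2-byte sequence.
Byte 1: 0xD7 = 11010111, payload 10111 (5 bits).
Byte 2: 0x91 = 10010001 (10xxxxxx ✓), payload 010001.
Concatenate: 10111010001 = 0x5D1 (11 bits → U+05D1).

U+05D1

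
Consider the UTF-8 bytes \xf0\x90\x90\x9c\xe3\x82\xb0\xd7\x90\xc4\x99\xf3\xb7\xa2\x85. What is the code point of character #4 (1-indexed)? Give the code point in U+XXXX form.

U+0119

Offset 0: leading byte 0xF0 = 11110000 → 4-byte char #1 = F0 90 90 9C.
Offset 4: leading byte 0xE3 = 11100011 → 3-byte char #2 = E3 82 B0.
Offset 7: leading byte 0xD7 = 11010111 → 2-byte char #3 = D7 90.
Offset 9: leading byte 0xC4 = 11000100 → 2-byte char #4 = C4 99.
Leading byte 0xC4 = 11000100 matches 110xxxxx → 2-byte sequence.
Byte 1: 0xC4 = 11000100, payload 00100 (5 bits).
Byte 2: 0x99 = 10011001 (10xxxxxx ✓), payload 011001.
Concatenate: 00100011001 = 0x119 (11 bits → U+0119).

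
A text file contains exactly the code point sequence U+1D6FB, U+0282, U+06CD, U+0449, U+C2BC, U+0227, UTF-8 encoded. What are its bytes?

U+1D6FB: 4-byte form → F0 9D 9B BB.
U+0282: 2-byte form → CA 82.
U+06CD: 2-byte form → DB 8D.
U+0449: 2-byte form → D1 89.
U+C2BC: 3-byte form → EC 8A BC.
U+0227: 2-byte form → C8 A7.
Concatenated (15 bytes): F0 9D 9B BB CA 82 DB 8D D1 89 EC 8A BC C8 A7.

F0 9D 9B BB CA 82 DB 8D D1 89 EC 8A BC C8 A7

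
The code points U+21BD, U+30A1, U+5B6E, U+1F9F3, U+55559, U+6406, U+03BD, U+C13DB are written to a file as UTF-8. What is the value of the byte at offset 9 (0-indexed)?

0xF0

U+21BD → 3-byte form E2 86 BD at offsets 0–2.
U+30A1 → 3-byte form E3 82 A1 at offsets 3–5.
U+5B6E → 3-byte form E5 AD AE at offsets 6–8.
U+1F9F3 → 4-byte form F0 9F A7 B3 at offsets 9–12.
Offset 9 falls in char 4's range; it's byte 1 of F0 9F A7 B3 = 0xF0.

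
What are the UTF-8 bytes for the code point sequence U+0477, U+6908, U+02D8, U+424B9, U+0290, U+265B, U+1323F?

D1 B7 E6 A4 88 CB 98 F1 82 92 B9 CA 90 E2 99 9B F0 93 88 BF

U+0477: 2-byte form → D1 B7.
U+6908: 3-byte form → E6 A4 88.
U+02D8: 2-byte form → CB 98.
U+424B9: 4-byte form → F1 82 92 B9.
U+0290: 2-byte form → CA 90.
U+265B: 3-byte form → E2 99 9B.
U+1323F: 4-byte form → F0 93 88 BF.
Concatenated (20 bytes): D1 B7 E6 A4 88 CB 98 F1 82 92 B9 CA 90 E2 99 9B F0 93 88 BF.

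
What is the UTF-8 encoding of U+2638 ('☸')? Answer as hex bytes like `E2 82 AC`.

U+2638 = 0x2638 = 9784 decimal. In range U+0800–U+FFFF → 3-byte form: 1110xxxx 10xxxxxx 10xxxxxx.
Binary (16 bits): 0010011000111000.
Split 4+6+6: 0010 | 011000 | 111000.
Byte 1: 11100010 = 0xE2.
Byte 2: 10011000 = 0x98.
Byte 3: 10111000 = 0xB8.

E2 98 B8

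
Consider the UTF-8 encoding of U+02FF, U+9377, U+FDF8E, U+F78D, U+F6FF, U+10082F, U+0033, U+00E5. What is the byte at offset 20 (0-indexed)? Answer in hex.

0xC3

U+02FF → 2-byte form CB BF at offsets 0–1.
U+9377 → 3-byte form E9 8D B7 at offsets 2–4.
U+FDF8E → 4-byte form F3 BD BE 8E at offsets 5–8.
U+F78D → 3-byte form EF 9E 8D at offsets 9–11.
U+F6FF → 3-byte form EF 9B BF at offsets 12–14.
U+10082F → 4-byte form F4 80 A0 AF at offsets 15–18.
U+0033 → 1-byte form 33 at offsets 19–19.
U+00E5 → 2-byte form C3 A5 at offsets 20–21.
Offset 20 falls in char 8's range; it's byte 1 of C3 A5 = 0xC3.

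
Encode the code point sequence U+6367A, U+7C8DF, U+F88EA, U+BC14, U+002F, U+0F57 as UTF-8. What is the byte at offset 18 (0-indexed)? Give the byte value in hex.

0x97

U+6367A → 4-byte form F1 A3 99 BA at offsets 0–3.
U+7C8DF → 4-byte form F1 BC A3 9F at offsets 4–7.
U+F88EA → 4-byte form F3 B8 A3 AA at offsets 8–11.
U+BC14 → 3-byte form EB B0 94 at offsets 12–14.
U+002F → 1-byte form 2F at offsets 15–15.
U+0F57 → 3-byte form E0 BD 97 at offsets 16–18.
Offset 18 falls in char 6's range; it's byte 3 of E0 BD 97 = 0x97.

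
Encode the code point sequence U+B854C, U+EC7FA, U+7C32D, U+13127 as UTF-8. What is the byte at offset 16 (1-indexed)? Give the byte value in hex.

1-indexed offset 16 is 0-indexed offset 15.
U+B854C → 4-byte form F2 B8 95 8C at offsets 0–3.
U+EC7FA → 4-byte form F3 AC 9F BA at offsets 4–7.
U+7C32D → 4-byte form F1 BC 8C AD at offsets 8–11.
U+13127 → 4-byte form F0 93 84 A7 at offsets 12–15.
Offset 15 falls in char 4's range; it's byte 4 of F0 93 84 A7 = 0xA7.

0xA7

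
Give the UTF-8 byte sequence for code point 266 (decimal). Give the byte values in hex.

U+010A = 0x10A = 266 decimal. In range U+0080–U+07FF → 2-byte form: 110xxxxx 10xxxxxx.
Binary (11 bits): 00100001010.
Split 5+6: 00100 | 001010.
Byte 1: 11000100 = 0xC4.
Byte 2: 10001010 = 0x8A.

C4 8A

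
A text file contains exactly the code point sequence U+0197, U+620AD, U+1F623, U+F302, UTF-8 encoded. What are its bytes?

C6 97 F1 A2 82 AD F0 9F 98 A3 EF 8C 82

U+0197: 2-byte form → C6 97.
U+620AD: 4-byte form → F1 A2 82 AD.
U+1F623: 4-byte form → F0 9F 98 A3.
U+F302: 3-byte form → EF 8C 82.
Concatenated (13 bytes): C6 97 F1 A2 82 AD F0 9F 98 A3 EF 8C 82.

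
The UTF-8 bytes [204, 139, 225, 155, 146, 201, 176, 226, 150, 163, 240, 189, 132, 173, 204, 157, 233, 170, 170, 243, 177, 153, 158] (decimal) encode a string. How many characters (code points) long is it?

Byte at offset 0: 0xCC = 11001100 → 2-byte char (#1). Advance 2.
Byte at offset 2: 0xE1 = 11100001 → 3-byte char (#2). Advance 3.
Byte at offset 5: 0xC9 = 11001001 → 2-byte char (#3). Advance 2.
Byte at offset 7: 0xE2 = 11100010 → 3-byte char (#4). Advance 3.
Byte at offset 10: 0xF0 = 11110000 → 4-byte char (#5). Advance 4.
Byte at offset 14: 0xCC = 11001100 → 2-byte char (#6). Advance 2.
Byte at offset 16: 0xE9 = 11101001 → 3-byte char (#7). Advance 3.
Byte at offset 19: 0xF3 = 11110011 → 4-byte char (#8). Advance 4.
Reached end at offset 23 after 8 code points.

8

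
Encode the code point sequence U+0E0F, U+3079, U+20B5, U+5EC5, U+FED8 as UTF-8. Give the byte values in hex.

E0 B8 8F E3 81 B9 E2 82 B5 E5 BB 85 EF BB 98

U+0E0F: 3-byte form → E0 B8 8F.
U+3079: 3-byte form → E3 81 B9.
U+20B5: 3-byte form → E2 82 B5.
U+5EC5: 3-byte form → E5 BB 85.
U+FED8: 3-byte form → EF BB 98.
Concatenated (15 bytes): E0 B8 8F E3 81 B9 E2 82 B5 E5 BB 85 EF BB 98.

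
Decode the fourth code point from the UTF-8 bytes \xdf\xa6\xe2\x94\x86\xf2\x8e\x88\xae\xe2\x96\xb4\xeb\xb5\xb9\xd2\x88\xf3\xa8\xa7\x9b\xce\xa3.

Offset 0: leading byte 0xDF = 11011111 → 2-byte char #1 = DF A6.
Offset 2: leading byte 0xE2 = 11100010 → 3-byte char #2 = E2 94 86.
Offset 5: leading byte 0xF2 = 11110010 → 4-byte char #3 = F2 8E 88 AE.
Offset 9: leading byte 0xE2 = 11100010 → 3-byte char #4 = E2 96 B4.
Leading byte 0xE2 = 11100010 matches 1110xxxx → 3-byte sequence.
Byte 1: 0xE2 = 11100010, payload 0010 (4 bits).
Byte 2: 0x96 = 10010110 (10xxxxxx ✓), payload 010110.
Byte 3: 0xB4 = 10110100 (10xxxxxx ✓), payload 110100.
Concatenate: 0010010110110100 = 0x25B4 (16 bits → U+25B4).

U+25B4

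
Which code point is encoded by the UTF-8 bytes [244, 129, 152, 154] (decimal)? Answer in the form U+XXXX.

Leading byte 0xF4 = 11110100 matches 11110xxx → 4-byte sequence.
Byte 1: 0xF4 = 11110100, payload 100 (3 bits).
Byte 2: 0x81 = 10000001 (10xxxxxx ✓), payload 000001.
Byte 3: 0x98 = 10011000 (10xxxxxx ✓), payload 011000.
Byte 4: 0x9A = 10011010 (10xxxxxx ✓), payload 011010.
Concatenate: 100000001011000011010 = 0x10161A (21 bits → U+10161A).

U+10161A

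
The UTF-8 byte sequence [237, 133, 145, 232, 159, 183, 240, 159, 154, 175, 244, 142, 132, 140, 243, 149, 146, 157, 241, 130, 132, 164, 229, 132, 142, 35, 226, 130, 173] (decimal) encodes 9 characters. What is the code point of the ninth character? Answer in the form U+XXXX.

Offset 0: leading byte 0xED = 11101101 → 3-byte char #1 = ED 85 91.
Offset 3: leading byte 0xE8 = 11101000 → 3-byte char #2 = E8 9F B7.
Offset 6: leading byte 0xF0 = 11110000 → 4-byte char #3 = F0 9F 9A AF.
Offset 10: leading byte 0xF4 = 11110100 → 4-byte char #4 = F4 8E 84 8C.
Offset 14: leading byte 0xF3 = 11110011 → 4-byte char #5 = F3 95 92 9D.
Offset 18: leading byte 0xF1 = 11110001 → 4-byte char #6 = F1 82 84 A4.
Offset 22: leading byte 0xE5 = 11100101 → 3-byte char #7 = E5 84 8E.
Offset 25: leading byte 0x23 = 00100011 → 1-byte char #8 = 23.
Offset 26: leading byte 0xE2 = 11100010 → 3-byte char #9 = E2 82 AD.
Leading byte 0xE2 = 11100010 matches 1110xxxx → 3-byte sequence.
Byte 1: 0xE2 = 11100010, payload 0010 (4 bits).
Byte 2: 0x82 = 10000010 (10xxxxxx ✓), payload 000010.
Byte 3: 0xAD = 10101101 (10xxxxxx ✓), payload 101101.
Concatenate: 0010000010101101 = 0x20AD (16 bits → U+20AD).

U+20AD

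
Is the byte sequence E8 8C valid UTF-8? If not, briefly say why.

Leading byte 0xE8 = 11101000 → 3-byte form, but only 2 bytes are present.

invalid (sequence truncated)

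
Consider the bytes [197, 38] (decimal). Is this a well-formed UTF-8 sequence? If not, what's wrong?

Leading byte 0xC5 = 11000101 → 2-byte form.
Byte 2 is 0x26 = 00100110, which is not 10xxxxxx — expected a continuation byte.

invalid (non-continuation byte where continuation expected)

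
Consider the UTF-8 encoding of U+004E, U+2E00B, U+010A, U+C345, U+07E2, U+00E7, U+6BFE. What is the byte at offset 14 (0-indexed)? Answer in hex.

U+004E → 1-byte form 4E at offsets 0–0.
U+2E00B → 4-byte form F0 AE 80 8B at offsets 1–4.
U+010A → 2-byte form C4 8A at offsets 5–6.
U+C345 → 3-byte form EC 8D 85 at offsets 7–9.
U+07E2 → 2-byte form DF A2 at offsets 10–11.
U+00E7 → 2-byte form C3 A7 at offsets 12–13.
U+6BFE → 3-byte form E6 AF BE at offsets 14–16.
Offset 14 falls in char 7's range; it's byte 1 of E6 AF BE = 0xE6.

0xE6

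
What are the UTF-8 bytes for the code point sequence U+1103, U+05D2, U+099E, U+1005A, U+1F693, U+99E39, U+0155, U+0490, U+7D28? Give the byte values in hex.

E1 84 83 D7 92 E0 A6 9E F0 90 81 9A F0 9F 9A 93 F2 99 B8 B9 C5 95 D2 90 E7 B4 A8

U+1103: 3-byte form → E1 84 83.
U+05D2: 2-byte form → D7 92.
U+099E: 3-byte form → E0 A6 9E.
U+1005A: 4-byte form → F0 90 81 9A.
U+1F693: 4-byte form → F0 9F 9A 93.
U+99E39: 4-byte form → F2 99 B8 B9.
U+0155: 2-byte form → C5 95.
U+0490: 2-byte form → D2 90.
U+7D28: 3-byte form → E7 B4 A8.
Concatenated (27 bytes): E1 84 83 D7 92 E0 A6 9E F0 90 81 9A F0 9F 9A 93 F2 99 B8 B9 C5 95 D2 90 E7 B4 A8.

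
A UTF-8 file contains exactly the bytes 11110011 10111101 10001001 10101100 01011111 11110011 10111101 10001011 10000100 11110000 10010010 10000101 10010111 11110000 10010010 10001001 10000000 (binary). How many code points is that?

5

Byte at offset 0: 0xF3 = 11110011 → 4-byte char (#1). Advance 4.
Byte at offset 4: 0x5F = 01011111 → 1-byte char (#2). Advance 1.
Byte at offset 5: 0xF3 = 11110011 → 4-byte char (#3). Advance 4.
Byte at offset 9: 0xF0 = 11110000 → 4-byte char (#4). Advance 4.
Byte at offset 13: 0xF0 = 11110000 → 4-byte char (#5). Advance 4.
Reached end at offset 17 after 5 code points.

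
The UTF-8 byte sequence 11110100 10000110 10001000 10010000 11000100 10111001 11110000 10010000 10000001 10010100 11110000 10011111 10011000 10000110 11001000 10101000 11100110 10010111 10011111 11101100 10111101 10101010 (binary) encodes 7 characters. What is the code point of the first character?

Offset 0: leading byte 0xF4 = 11110100 → 4-byte char #1 = F4 86 88 90.
Leading byte 0xF4 = 11110100 matches 11110xxx → 4-byte sequence.
Byte 1: 0xF4 = 11110100, payload 100 (3 bits).
Byte 2: 0x86 = 10000110 (10xxxxxx ✓), payload 000110.
Byte 3: 0x88 = 10001000 (10xxxxxx ✓), payload 001000.
Byte 4: 0x90 = 10010000 (10xxxxxx ✓), payload 010000.
Concatenate: 100000110001000010000 = 0x106210 (21 bits → U+106210).

U+106210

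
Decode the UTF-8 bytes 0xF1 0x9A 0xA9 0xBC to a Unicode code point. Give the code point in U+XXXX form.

U+5AA7C

Leading byte 0xF1 = 11110001 matches 11110xxx → 4-byte sequence.
Byte 1: 0xF1 = 11110001, payload 001 (3 bits).
Byte 2: 0x9A = 10011010 (10xxxxxx ✓), payload 011010.
Byte 3: 0xA9 = 10101001 (10xxxxxx ✓), payload 101001.
Byte 4: 0xBC = 10111100 (10xxxxxx ✓), payload 111100.
Concatenate: 001011010101001111100 = 0x5AA7C (21 bits → U+5AA7C).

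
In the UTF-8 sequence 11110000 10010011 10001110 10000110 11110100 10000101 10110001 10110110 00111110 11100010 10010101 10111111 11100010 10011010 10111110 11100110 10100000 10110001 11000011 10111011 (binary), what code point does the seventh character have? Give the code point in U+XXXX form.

U+00FB

Offset 0: leading byte 0xF0 = 11110000 → 4-byte char #1 = F0 93 8E 86.
Offset 4: leading byte 0xF4 = 11110100 → 4-byte char #2 = F4 85 B1 B6.
Offset 8: leading byte 0x3E = 00111110 → 1-byte char #3 = 3E.
Offset 9: leading byte 0xE2 = 11100010 → 3-byte char #4 = E2 95 BF.
Offset 12: leading byte 0xE2 = 11100010 → 3-byte char #5 = E2 9A BE.
Offset 15: leading byte 0xE6 = 11100110 → 3-byte char #6 = E6 A0 B1.
Offset 18: leading byte 0xC3 = 11000011 → 2-byte char #7 = C3 BB.
Leading byte 0xC3 = 11000011 matches 110xxxxx → 2-byte sequence.
Byte 1: 0xC3 = 11000011, payload 00011 (5 bits).
Byte 2: 0xBB = 10111011 (10xxxxxx ✓), payload 111011.
Concatenate: 00011111011 = 0xFB (11 bits → U+00FB).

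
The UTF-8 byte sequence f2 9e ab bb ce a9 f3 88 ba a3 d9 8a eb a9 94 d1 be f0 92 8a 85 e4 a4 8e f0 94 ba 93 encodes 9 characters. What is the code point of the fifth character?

U+BA54

Offset 0: leading byte 0xF2 = 11110010 → 4-byte char #1 = F2 9E AB BB.
Offset 4: leading byte 0xCE = 11001110 → 2-byte char #2 = CE A9.
Offset 6: leading byte 0xF3 = 11110011 → 4-byte char #3 = F3 88 BA A3.
Offset 10: leading byte 0xD9 = 11011001 → 2-byte char #4 = D9 8A.
Offset 12: leading byte 0xEB = 11101011 → 3-byte char #5 = EB A9 94.
Leading byte 0xEB = 11101011 matches 1110xxxx → 3-byte sequence.
Byte 1: 0xEB = 11101011, payload 1011 (4 bits).
Byte 2: 0xA9 = 10101001 (10xxxxxx ✓), payload 101001.
Byte 3: 0x94 = 10010100 (10xxxxxx ✓), payload 010100.
Concatenate: 1011101001010100 = 0xBA54 (16 bits → U+BA54).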